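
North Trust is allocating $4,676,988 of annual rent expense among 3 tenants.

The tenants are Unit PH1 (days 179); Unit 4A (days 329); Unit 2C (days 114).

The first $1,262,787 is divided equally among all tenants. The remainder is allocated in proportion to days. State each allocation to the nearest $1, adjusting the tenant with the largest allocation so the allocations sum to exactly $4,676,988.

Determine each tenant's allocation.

First tranche $1,262,787 split equally: $420,929 each.
Remainder $3,414,201 by days (total 622): Unit PH1 982,543.37 → $982,543; Unit 4A 1,805,903.74 → $1,805,904; Unit 2C 625,753.88 → $625,754.
Totals: Unit PH1 $420,929 + $982,543 = $1,403,472; Unit 4A $420,929 + $1,805,904 = $2,226,833; Unit 2C $420,929 + $625,754 = $1,046,683.

Unit PH1: $1,403,472; Unit 4A: $2,226,833; Unit 2C: $1,046,683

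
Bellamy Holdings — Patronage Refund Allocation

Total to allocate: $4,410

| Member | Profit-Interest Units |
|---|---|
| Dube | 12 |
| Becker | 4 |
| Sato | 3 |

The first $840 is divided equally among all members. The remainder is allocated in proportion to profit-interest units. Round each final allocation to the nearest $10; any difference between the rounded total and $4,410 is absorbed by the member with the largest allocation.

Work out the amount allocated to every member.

Equal tier: $840 ÷ 3 = $280 apiece.
Remainder $3,570 by profit-interest units (total 19): Dube 2,254.74 → $2,250; Becker 751.58 → $750; Sato 563.68 → $560.
Rounding difference +$10 on remainder applied to Dube.
Totals: Dube $280 + $2,260 = $2,540; Becker $280 + $750 = $1,030; Sato $280 + $560 = $840.

Dube: $2,540; Becker: $1,030; Sato: $840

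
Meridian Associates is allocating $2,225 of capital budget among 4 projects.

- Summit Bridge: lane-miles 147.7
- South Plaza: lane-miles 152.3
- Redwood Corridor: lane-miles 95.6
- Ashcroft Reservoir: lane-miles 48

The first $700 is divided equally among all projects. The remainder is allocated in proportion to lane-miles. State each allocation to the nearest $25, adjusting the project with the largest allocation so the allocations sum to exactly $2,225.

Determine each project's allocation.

Summit Bridge: $675 · South Plaza: $700 · Redwood Corridor: $500 · Ashcroft Reservoir: $350

$700 shared equally gives $175 per project.
Remainder $1,525 by lane-miles (total 443.6): Summit Bridge 507.76 → $500; South Plaza 523.57 → $525; Redwood Corridor 328.65 → $325; Ashcroft Reservoir 165.01 → $175.
Totals: Summit Bridge $175 + $500 = $675; South Plaza $175 + $525 = $700; Redwood Corridor $175 + $325 = $500; Ashcroft Reservoir $175 + $175 = $350.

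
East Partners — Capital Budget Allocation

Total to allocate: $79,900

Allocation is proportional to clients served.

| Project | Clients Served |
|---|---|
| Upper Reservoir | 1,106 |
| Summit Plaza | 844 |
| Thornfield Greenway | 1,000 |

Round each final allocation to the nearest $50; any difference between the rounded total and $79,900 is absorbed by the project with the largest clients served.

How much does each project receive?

Combined clients served = 1,106 + 844 + 1,000 = 2,950.
Proportional shares: Upper Reservoir 29,955.73; Summit Plaza 22,859.53; Thornfield Greenway 27,084.75.
At nearest $50: Upper Reservoir $29,950; Summit Plaza $22,850; Thornfield Greenway $27,100. Sum = $79,900.
Sum already equals the total — no adjustment.

Upper Reservoir: $29,950; Summit Plaza: $22,850; Thornfield Greenway: $27,100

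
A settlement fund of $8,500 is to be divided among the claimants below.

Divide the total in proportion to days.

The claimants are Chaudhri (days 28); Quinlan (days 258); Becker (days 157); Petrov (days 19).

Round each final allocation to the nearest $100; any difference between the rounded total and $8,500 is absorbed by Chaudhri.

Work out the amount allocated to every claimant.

Chaudhri: $600; Quinlan: $4,700; Becker: $2,900; Petrov: $300

Sum of days: 462.
Proportional shares: Chaudhri 28/462 × $8,500 = 515.15; Quinlan 258/462 × $8,500 = 4,746.75; Becker 157/462 × $8,500 = 2,888.53; Petrov 19/462 × $8,500 = 349.57.
At nearest $100: Chaudhri $500; Quinlan $4,700; Becker $2,900; Petrov $300. Sum = $8,400.
Difference $8,500 − $8,400 = +$100 applied to Chaudhri: Chaudhri becomes $600.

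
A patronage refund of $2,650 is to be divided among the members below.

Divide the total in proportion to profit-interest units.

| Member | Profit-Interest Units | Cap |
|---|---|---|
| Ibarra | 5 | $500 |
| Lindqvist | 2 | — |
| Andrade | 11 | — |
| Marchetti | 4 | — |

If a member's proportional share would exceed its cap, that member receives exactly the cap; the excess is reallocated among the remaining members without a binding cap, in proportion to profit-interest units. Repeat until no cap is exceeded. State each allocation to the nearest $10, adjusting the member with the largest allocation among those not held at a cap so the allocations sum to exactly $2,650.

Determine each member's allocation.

Total profit-interest units = 22.
Pro-rata shares before constraints: Ibarra 602.27; Lindqvist 240.91; Andrade 1,325.00; Marchetti 481.82.
Cap binds for Ibarra ($500); balance $2,150 reallocated over remaining profit-interest units 17.
Redistributed shares: Lindqvist 252.94 → $250; Andrade 1,391.18 → $1,390; Marchetti 505.88 → $510.

Ibarra: $500 · Lindqvist: $250 · Andrade: $1,390 · Marchetti: $510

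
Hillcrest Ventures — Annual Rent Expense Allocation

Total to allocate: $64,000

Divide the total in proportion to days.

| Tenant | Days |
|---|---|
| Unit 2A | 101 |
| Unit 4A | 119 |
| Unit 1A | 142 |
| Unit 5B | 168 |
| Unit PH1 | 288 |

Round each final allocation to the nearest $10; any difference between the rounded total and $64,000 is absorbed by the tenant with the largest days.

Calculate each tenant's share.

Unit 2A: $7,900 · Unit 4A: $9,310 · Unit 1A: $11,110 · Unit 5B: $13,140 · Unit PH1: $22,540

Days total: 818.
Unrounded shares: Unit 2A 101/818 × $64,000 = 7,902.20; Unit 4A 119/818 × $64,000 = 9,310.51; Unit 1A 142/818 × $64,000 = 11,110.02; Unit 5B 168/818 × $64,000 = 13,144.25; Unit PH1 288/818 × $64,000 = 22,533.01.
After rounding ($10): Unit 2A $7,900; Unit 4A $9,310; Unit 1A $11,110; Unit 5B $13,140; Unit PH1 $22,530. Sum = $63,990.
Difference $64,000 − $63,990 = +$10 applied to largest days (Unit PH1): Unit PH1 becomes $22,540.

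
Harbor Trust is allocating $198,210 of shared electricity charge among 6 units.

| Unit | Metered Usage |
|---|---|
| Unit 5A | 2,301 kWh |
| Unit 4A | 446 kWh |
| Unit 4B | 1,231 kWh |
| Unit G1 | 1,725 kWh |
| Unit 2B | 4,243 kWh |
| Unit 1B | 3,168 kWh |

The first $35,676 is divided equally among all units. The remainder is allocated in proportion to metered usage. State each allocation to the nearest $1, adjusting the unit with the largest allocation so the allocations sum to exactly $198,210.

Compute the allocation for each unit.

Unit 5A: $34,464 · Unit 4A: $11,474 · Unit 4B: $21,203 · Unit G1: $27,326 · Unit 2B: $58,533 · Unit 1B: $45,210

Equal tier: $35,676 ÷ 6 = $5,946 apiece.
Remainder $162,534 by metered usage (total 13,114): Unit 5A 28,518.43 → $28,518; Unit 4A 5,527.69 → $5,528; Unit 4B 15,256.93 → $15,257; Unit G1 21,379.53 → $21,380; Unit 2B 52,587.45 → $52,587; Unit 1B 39,263.97 → $39,264.
Totals: Unit 5A $5,946 + $28,518 = $34,464; Unit 4A $5,946 + $5,528 = $11,474; Unit 4B $5,946 + $15,257 = $21,203; Unit G1 $5,946 + $21,380 = $27,326; Unit 2B $5,946 + $52,587 = $58,533; Unit 1B $5,946 + $39,264 = $45,210.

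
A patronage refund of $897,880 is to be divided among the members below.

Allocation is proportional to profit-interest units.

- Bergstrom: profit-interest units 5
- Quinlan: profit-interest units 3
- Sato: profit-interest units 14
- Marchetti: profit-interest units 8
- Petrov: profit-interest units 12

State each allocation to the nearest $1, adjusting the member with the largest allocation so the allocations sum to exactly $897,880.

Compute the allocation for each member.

Profit-interest units total: 42.
Raw shares: Bergstrom 5/42 × $897,880 = 106,890.48; Quinlan 3/42 × $897,880 = 64,134.29; Sato 14/42 × $897,880 = 299,293.33; Marchetti 8/42 × $897,880 = 171,024.76; Petrov 12/42 × $897,880 = 256,537.14.
After rounding ($1): Bergstrom $106,890; Quinlan $64,134; Sato $299,293; Marchetti $171,025; Petrov $256,537. Sum = $897,879.
Difference $897,880 − $897,879 = +$1 applied to largest allocation (Sato): Sato becomes $299,294.

Bergstrom: $106,890; Quinlan: $64,134; Sato: $299,294; Marchetti: $171,025; Petrov: $256,537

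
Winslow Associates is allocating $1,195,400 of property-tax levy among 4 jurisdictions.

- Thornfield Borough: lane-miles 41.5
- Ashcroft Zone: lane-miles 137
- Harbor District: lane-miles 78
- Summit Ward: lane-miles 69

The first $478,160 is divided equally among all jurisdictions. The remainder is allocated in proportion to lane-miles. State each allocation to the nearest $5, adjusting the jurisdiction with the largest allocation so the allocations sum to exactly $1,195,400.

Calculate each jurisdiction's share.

Thornfield Borough: $210,985 · Ashcroft Zone: $421,420 · Harbor District: $291,415 · Summit Ward: $271,580

Equal tier: $478,160 ÷ 4 = $119,540 apiece.
Remainder $717,240 by lane-miles (total 325.5): Thornfield Borough 91,445.35 → $91,445; Ashcroft Zone 301,879.82 → $301,880; Harbor District 171,873.18 → $171,875; Summit Ward 152,041.66 → $152,040.
Totals: Thornfield Borough $119,540 + $91,445 = $210,985; Ashcroft Zone $119,540 + $301,880 = $421,420; Harbor District $119,540 + $171,875 = $291,415; Summit Ward $119,540 + $152,040 = $271,580.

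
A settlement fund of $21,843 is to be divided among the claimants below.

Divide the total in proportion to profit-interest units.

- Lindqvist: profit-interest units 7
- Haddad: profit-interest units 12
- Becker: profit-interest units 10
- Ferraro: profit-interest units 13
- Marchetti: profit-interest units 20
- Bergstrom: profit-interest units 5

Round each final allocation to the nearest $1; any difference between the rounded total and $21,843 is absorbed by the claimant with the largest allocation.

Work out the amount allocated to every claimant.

Lindqvist: $2,282 | Haddad: $3,912 | Becker: $3,260 | Ferraro: $4,238 | Marchetti: $6,521 | Bergstrom: $1,630

Profit-interest units total: 67.
Proportional shares: Lindqvist 7/67 × $21,843 = 2,282.10; Haddad 12/67 × $21,843 = 3,912.18; Becker 10/67 × $21,843 = 3,260.15; Ferraro 13/67 × $21,843 = 4,238.19; Marchetti 20/67 × $21,843 = 6,520.30; Bergstrom 5/67 × $21,843 = 1,630.07.
After rounding ($1): Lindqvist $2,282; Haddad $3,912; Becker $3,260; Ferraro $4,238; Marchetti $6,520; Bergstrom $1,630. Sum = $21,842.
Difference $21,843 − $21,842 = +$1 applied to largest allocation (Marchetti): Marchetti becomes $6,521.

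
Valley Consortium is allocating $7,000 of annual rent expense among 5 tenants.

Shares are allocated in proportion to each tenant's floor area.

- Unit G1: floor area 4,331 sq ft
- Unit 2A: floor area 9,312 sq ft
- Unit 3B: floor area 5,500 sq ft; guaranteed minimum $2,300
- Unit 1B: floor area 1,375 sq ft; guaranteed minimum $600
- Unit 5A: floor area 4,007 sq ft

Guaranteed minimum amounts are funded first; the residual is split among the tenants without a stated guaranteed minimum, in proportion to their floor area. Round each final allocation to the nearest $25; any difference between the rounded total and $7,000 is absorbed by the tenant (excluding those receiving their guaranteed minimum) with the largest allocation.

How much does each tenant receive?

Minimums first: Unit 3B $2,300; Unit 1B $600. Remaining pool $4,100.
Remaining pool split over remaining floor area 17,650: Unit G1 1,006.07 → $1,000; Unit 2A 2,163.13 → $2,175; Unit 5A 930.80 → $925.

Unit G1: $1,000; Unit 2A: $2,175; Unit 3B: $2,300; Unit 1B: $600; Unit 5A: $925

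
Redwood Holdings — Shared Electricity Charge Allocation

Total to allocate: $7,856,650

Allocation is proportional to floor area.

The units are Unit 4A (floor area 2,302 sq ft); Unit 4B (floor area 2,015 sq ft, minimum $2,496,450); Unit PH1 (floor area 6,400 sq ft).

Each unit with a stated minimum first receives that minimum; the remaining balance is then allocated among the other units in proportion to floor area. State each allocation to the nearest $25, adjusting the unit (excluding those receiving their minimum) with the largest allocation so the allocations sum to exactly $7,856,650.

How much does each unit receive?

Minimums first: Unit 4B $2,496,450. Remaining pool $5,360,200.
Remaining pool split over remaining floor area 8,702: Unit 4A 1,417,970.63 → $1,417,975; Unit PH1 3,942,229.37 → $3,942,225.

Unit 4A: $1,417,975 · Unit 4B: $2,496,450 · Unit PH1: $3,942,225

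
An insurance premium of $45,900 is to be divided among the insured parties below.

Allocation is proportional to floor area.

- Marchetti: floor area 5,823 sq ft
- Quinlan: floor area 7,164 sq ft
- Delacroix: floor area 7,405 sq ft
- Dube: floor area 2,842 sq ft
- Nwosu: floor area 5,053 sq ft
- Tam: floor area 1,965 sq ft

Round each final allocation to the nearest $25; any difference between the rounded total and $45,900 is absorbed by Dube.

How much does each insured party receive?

Combined floor area = 30,252.
Unrounded shares: Marchetti 5,823/30,252 × $45,900 = 8,834.98; Quinlan 7,164/30,252 × $45,900 = 10,869.62; Delacroix 7,405/30,252 × $45,900 = 11,235.27; Dube 2,842/30,252 × $45,900 = 4,312.04; Nwosu 5,053/30,252 × $45,900 = 7,666.69; Tam 1,965/30,252 × $45,900 = 2,981.41.
Rounded to nearest $25: Marchetti $8,825; Quinlan $10,875; Delacroix $11,225; Dube $4,300; Nwosu $7,675; Tam $2,975. Sum = $45,875.
Difference $45,900 − $45,875 = +$25 applied to Dube: Dube becomes $4,325.

Marchetti: $8,825; Quinlan: $10,875; Delacroix: $11,225; Dube: $4,325; Nwosu: $7,675; Tam: $2,975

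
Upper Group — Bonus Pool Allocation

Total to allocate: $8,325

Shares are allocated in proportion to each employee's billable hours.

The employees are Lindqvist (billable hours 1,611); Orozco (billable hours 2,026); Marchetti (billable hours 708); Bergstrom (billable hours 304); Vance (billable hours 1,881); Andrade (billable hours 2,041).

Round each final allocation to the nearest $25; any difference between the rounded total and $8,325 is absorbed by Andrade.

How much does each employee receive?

Sum of billable hours: 8,571.
Pro-rata amounts: Lindqvist 1,611/8,571 × $8,325 = 1,564.76; Orozco 2,026/8,571 × $8,325 = 1,967.85; Marchetti 708/8,571 × $8,325 = 687.68; Bergstrom 304/8,571 × $8,325 = 295.27; Vance 1,881/8,571 × $8,325 = 1,827.01; Andrade 2,041/8,571 × $8,325 = 1,982.42.
After rounding ($25): Lindqvist $1,575; Orozco $1,975; Marchetti $700; Bergstrom $300; Vance $1,825; Andrade $1,975. Sum = $8,350.
Difference $8,325 − $8,350 = −$25 applied to Andrade: Andrade becomes $1,950.

Lindqvist: $1,575 | Orozco: $1,975 | Marchetti: $700 | Bergstrom: $300 | Vance: $1,825 | Andrade: $1,950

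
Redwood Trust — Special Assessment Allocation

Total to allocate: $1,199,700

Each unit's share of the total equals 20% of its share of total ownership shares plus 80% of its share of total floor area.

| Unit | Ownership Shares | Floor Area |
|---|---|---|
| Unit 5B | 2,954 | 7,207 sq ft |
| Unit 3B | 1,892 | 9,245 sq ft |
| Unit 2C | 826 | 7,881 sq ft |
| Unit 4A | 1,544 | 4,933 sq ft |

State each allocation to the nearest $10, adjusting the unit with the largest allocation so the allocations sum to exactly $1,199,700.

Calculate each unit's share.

Totals — ownership shares 7,216, floor area 29,266.
Composite weights (20% ownership shares + 80% floor area): Unit 5B 0.2789; Unit 3B 0.3052; Unit 2C 0.2383; Unit 4A 0.1776.
Raw shares: Unit 5B 334,572.79; Unit 3B 366,095.04; Unit 2C 285,917.84; Unit 4A 213,114.33.
At nearest $10: Unit 5B $334,570; Unit 3B $366,100; Unit 2C $285,920; Unit 4A $213,110. Sum = $1,199,700.
No rounding difference to absorb.

Unit 5B: $334,570 | Unit 3B: $366,100 | Unit 2C: $285,920 | Unit 4A: $213,110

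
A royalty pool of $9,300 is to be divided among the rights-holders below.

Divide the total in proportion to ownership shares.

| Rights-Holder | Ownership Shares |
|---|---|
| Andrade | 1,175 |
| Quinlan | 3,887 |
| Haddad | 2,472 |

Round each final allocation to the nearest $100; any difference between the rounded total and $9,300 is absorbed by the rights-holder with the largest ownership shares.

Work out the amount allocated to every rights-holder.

Andrade: $1,500 · Quinlan: $4,700 · Haddad: $3,100

Combined ownership shares = 7,534.
Raw shares: Andrade 1,175/7,534 × $9,300 = 1,450.42; Quinlan 3,887/7,534 × $9,300 = 4,798.13; Haddad 2,472/7,534 × $9,300 = 3,051.45.
Rounded to nearest $100: Andrade $1,500; Quinlan $4,800; Haddad $3,100. Sum = $9,400.
Difference $9,300 − $9,400 = −$100 applied to largest ownership shares (Quinlan): Quinlan becomes $4,700.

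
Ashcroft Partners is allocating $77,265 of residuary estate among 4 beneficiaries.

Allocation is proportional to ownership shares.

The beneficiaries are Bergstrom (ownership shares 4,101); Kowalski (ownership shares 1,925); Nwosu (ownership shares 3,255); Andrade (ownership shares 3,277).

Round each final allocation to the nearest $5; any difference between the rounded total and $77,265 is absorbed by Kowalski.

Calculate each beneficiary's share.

Total ownership shares = 12,558.
Raw shares: Bergstrom 4,101/12,558 × $77,265 = 25,232.02; Kowalski 1,925/12,558 × $77,265 = 11,843.85; Nwosu 3,255/12,558 × $77,265 = 20,026.88; Andrade 3,277/12,558 × $77,265 = 20,162.24.
At nearest $5: Bergstrom $25,230; Kowalski $11,845; Nwosu $20,025; Andrade $20,160. Sum = $77,260.
Difference $77,265 − $77,260 = +$5 applied to Kowalski: Kowalski becomes $11,850.

Bergstrom: $25,230; Kowalski: $11,850; Nwosu: $20,025; Andrade: $20,160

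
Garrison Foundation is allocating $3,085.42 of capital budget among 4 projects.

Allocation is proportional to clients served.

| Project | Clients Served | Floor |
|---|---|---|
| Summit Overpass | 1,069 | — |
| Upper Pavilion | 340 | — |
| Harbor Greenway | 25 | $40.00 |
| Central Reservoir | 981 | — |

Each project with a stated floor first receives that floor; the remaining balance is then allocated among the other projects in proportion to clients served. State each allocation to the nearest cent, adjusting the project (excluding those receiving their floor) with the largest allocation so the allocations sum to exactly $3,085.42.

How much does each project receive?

Summit Overpass: $1,362.16 | Upper Pavilion: $433.24 | Harbor Greenway: $40.00 | Central Reservoir: $1,250.02

Minimums first: Harbor Greenway $40.00. Residual $3,045.42.
Residual split over remaining clients served 2,390: Summit Overpass 1,362.1565 → $1,362.16; Upper Pavilion 433.2397 → $433.24; Central Reservoir 1,250.0239 → $1,250.02.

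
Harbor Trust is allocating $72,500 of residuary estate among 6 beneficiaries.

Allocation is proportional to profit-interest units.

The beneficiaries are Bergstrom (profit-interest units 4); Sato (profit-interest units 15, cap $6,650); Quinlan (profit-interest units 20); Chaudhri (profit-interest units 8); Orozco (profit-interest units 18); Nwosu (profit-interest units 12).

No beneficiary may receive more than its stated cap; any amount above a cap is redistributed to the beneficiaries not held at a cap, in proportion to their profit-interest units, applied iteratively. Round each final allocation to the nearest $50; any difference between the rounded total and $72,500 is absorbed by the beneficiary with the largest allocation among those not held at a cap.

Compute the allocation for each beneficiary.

Profit-interest units total: 77.
Unconstrained shares: Bergstrom 3,766.23; Sato 14,123.38; Quinlan 18,831.17; Chaudhri 7,532.47; Orozco 16,948.05; Nwosu 11,298.70.
Held at cap: Sato ($6,650); remaining pool $65,850 reallocated over remaining profit-interest units 62.
Redistributed shares: Bergstrom 4,248.39 → $4,250; Quinlan 21,241.94 → $21,250; Chaudhri 8,496.77 → $8,500; Orozco 19,117.74 → $19,100; Nwosu 12,745.16 → $12,750.

Bergstrom: $4,250; Sato: $6,650; Quinlan: $21,250; Chaudhri: $8,500; Orozco: $19,100; Nwosu: $12,750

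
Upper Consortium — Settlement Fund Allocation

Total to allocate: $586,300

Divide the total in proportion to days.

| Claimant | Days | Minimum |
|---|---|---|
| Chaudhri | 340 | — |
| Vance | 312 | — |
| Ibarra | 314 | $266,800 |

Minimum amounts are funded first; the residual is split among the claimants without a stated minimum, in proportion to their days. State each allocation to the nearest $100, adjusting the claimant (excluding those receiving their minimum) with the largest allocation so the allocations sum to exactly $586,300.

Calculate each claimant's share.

Fund the minimums — Ibarra $266,800. Residual $319,500.
Residual split over remaining days 652: Chaudhri 166,610.43 → $166,600; Vance 152,889.57 → $152,900.

Chaudhri: $166,600 · Vance: $152,900 · Ibarra: $266,800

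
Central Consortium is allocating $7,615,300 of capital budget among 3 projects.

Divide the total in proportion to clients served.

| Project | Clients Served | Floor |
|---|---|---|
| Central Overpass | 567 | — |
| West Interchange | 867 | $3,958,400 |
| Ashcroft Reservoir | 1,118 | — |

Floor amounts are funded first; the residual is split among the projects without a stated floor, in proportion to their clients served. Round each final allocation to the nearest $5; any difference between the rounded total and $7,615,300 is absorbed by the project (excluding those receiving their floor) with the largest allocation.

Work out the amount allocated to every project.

Central Overpass: $1,230,540 · West Interchange: $3,958,400 · Ashcroft Reservoir: $2,426,360

Guaranteed amounts: West Interchange $3,958,400. Balance $3,656,900.
Balance split over remaining clients served 1,685: Central Overpass 1,230,541.42 → $1,230,540; Ashcroft Reservoir 2,426,358.58 → $2,426,360.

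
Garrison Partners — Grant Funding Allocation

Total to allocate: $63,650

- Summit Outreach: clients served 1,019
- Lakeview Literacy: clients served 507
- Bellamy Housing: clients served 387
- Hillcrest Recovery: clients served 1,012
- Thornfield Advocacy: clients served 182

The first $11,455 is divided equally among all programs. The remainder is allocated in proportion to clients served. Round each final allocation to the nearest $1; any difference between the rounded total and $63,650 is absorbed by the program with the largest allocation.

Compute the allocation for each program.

$11,455 shared equally gives $2,291 per program.
Remainder $52,195 by clients served (total 3,107): Summit Outreach 17,118.35 → $17,118; Lakeview Literacy 8,517.18 → $8,517; Bellamy Housing 6,501.28 → $6,501; Hillcrest Recovery 17,000.75 → $17,001; Thornfield Advocacy 3,057.45 → $3,057.
Rounding difference +$1 on remainder applied to Summit Outreach.
Totals: Summit Outreach $2,291 + $17,119 = $19,410; Lakeview Literacy $2,291 + $8,517 = $10,808; Bellamy Housing $2,291 + $6,501 = $8,792; Hillcrest Recovery $2,291 + $17,001 = $19,292; Thornfield Advocacy $2,291 + $3,057 = $5,348.

Summit Outreach: $19,410 · Lakeview Literacy: $10,808 · Bellamy Housing: $8,792 · Hillcrest Recovery: $19,292 · Thornfield Advocacy: $5,348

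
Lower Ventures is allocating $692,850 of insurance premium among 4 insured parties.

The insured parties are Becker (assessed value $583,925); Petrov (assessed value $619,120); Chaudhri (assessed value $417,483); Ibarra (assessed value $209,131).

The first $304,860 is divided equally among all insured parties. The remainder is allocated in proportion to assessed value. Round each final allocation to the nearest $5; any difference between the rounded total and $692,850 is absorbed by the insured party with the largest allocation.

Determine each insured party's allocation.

First tranche $304,860 split equally: $76,215 each.
Remainder $387,990 by assessed value (total 1,829,659): Becker 123,824.75 → $123,825; Petrov 131,288.05 → $131,290; Chaudhri 88,529.74 → $88,530; Ibarra 44,347.46 → $44,345.
Totals: Becker $76,215 + $123,825 = $200,040; Petrov $76,215 + $131,290 = $207,505; Chaudhri $76,215 + $88,530 = $164,745; Ibarra $76,215 + $44,345 = $120,560.

Becker: $200,040 | Petrov: $207,505 | Chaudhri: $164,745 | Ibarra: $120,560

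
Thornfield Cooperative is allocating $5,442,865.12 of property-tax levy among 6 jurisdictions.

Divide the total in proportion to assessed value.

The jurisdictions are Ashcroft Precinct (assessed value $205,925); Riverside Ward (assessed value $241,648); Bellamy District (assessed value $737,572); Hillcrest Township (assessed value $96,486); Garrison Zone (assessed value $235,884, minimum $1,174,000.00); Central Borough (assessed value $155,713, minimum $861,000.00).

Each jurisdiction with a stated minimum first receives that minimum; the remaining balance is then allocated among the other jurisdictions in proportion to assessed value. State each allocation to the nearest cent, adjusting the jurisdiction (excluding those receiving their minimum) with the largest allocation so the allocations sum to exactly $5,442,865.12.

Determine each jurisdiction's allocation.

Ashcroft Precinct: $547,555.91; Riverside Ward: $642,543.60; Bellamy District: $1,961,208.71; Hillcrest Township: $256,556.90; Garrison Zone: $1,174,000.00; Central Borough: $861,000.00

Fund the minimums — Garrison Zone $1,174,000.00; Central Borough $861,000.00. Residual $3,407,865.12.
Residual split over remaining assessed value 1,281,631: Ashcroft Precinct 547,555.9071 → $547,555.91; Riverside Ward 642,543.5952 → $642,543.60; Bellamy District 1,961,208.7194 → $1,961,208.72; Hillcrest Township 256,556.8982 → $256,556.90.
Rounding difference −$0.01 applied to Bellamy District → $1,961,208.71.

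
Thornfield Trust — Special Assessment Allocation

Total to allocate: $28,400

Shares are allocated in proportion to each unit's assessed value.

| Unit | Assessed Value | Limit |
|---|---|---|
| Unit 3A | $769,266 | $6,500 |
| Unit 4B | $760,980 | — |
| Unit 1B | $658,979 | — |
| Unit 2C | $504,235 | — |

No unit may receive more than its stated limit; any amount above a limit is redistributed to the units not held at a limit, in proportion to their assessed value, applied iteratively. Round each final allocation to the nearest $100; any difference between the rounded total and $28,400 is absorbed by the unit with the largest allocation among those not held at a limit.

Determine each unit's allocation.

Combined assessed value = 2,693,460.
Pro-rata shares before constraints: Unit 3A 8,111.19; Unit 4B 8,023.82; Unit 1B 6,948.31; Unit 2C 5,316.68.
Held at cap: Unit 3A ($6,500); balance $21,900 reallocated over remaining assessed value 1,924,194.
Redistributed shares: Unit 4B 8,661.01 → $8,700; Unit 1B 7,500.10 → $7,500; Unit 2C 5,738.89 → $5,700.

Unit 3A: $6,500 | Unit 4B: $8,700 | Unit 1B: $7,500 | Unit 2C: $5,700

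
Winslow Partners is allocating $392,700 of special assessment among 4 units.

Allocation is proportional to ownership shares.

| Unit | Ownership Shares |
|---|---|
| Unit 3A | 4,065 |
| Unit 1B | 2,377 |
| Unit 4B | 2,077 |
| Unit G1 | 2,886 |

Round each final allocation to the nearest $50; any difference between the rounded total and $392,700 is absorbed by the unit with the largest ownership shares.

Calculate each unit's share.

Total ownership shares = 11,405.
Unrounded shares: Unit 3A 4,065/11,405 × $392,700 = 139,967.16; Unit 1B 2,377/11,405 × $392,700 = 81,845.50; Unit 4B 2,077/11,405 × $392,700 = 71,515.82; Unit G1 2,886/11,405 × $392,700 = 99,371.52.
After rounding ($50): Unit 3A $139,950; Unit 1B $81,850; Unit 4B $71,500; Unit G1 $99,350. Sum = $392,650.
Difference $392,700 − $392,650 = +$50 applied to largest ownership shares (Unit 3A): Unit 3A becomes $140,000.

Unit 3A: $140,000; Unit 1B: $81,850; Unit 4B: $71,500; Unit G1: $99,350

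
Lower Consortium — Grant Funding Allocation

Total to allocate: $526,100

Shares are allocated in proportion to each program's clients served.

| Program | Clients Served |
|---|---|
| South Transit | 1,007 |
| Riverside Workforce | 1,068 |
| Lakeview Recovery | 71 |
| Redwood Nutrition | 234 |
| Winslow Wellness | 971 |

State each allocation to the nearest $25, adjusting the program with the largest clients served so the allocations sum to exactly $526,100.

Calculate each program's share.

Combined clients served = 3,351.
Proportional shares: South Transit 1,007/3,351 × $526,100 = 158,096.90; Riverside Workforce 1,068/3,351 × $526,100 = 167,673.77; Lakeview Recovery 71/3,351 × $526,100 = 11,146.85; Redwood Nutrition 234/3,351 × $526,100 = 36,737.51; Winslow Wellness 971/3,351 × $526,100 = 152,444.97.
Rounded to nearest $25: South Transit $158,100; Riverside Workforce $167,675; Lakeview Recovery $11,150; Redwood Nutrition $36,750; Winslow Wellness $152,450. Sum = $526,125.
Difference $526,100 − $526,125 = −$25 applied to largest clients served (Riverside Workforce): Riverside Workforce becomes $167,650.

South Transit: $158,100 · Riverside Workforce: $167,650 · Lakeview Recovery: $11,150 · Redwood Nutrition: $36,750 · Winslow Wellness: $152,450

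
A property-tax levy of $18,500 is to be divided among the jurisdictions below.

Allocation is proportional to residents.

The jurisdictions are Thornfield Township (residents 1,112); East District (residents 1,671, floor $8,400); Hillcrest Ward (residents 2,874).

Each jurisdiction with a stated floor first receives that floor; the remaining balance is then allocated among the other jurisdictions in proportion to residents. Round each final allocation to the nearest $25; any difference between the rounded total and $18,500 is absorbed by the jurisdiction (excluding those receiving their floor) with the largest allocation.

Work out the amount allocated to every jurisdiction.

Thornfield Township: $2,825; East District: $8,400; Hillcrest Ward: $7,275

Guaranteed amounts: East District $8,400. Remaining pool $10,100.
Remaining pool split over remaining residents 3,986: Thornfield Township 2,817.66 → $2,825; Hillcrest Ward 7,282.34 → $7,275.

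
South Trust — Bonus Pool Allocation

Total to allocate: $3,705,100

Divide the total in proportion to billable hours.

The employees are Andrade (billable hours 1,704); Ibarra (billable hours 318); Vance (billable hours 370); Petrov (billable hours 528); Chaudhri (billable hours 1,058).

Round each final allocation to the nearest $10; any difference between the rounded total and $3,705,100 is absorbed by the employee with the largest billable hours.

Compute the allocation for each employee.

Andrade: $1,587,100 · Ibarra: $296,180 · Vance: $344,620 · Petrov: $491,780 · Chaudhri: $985,420

Total billable hours = 1,704 + 318 + 370 + 528 + 1,058 = 3,978.
Raw shares: Andrade 1,587,101.66; Ibarra 296,184.46; Vance 344,617.14; Petrov 491,777.98; Chaudhri 985,418.75.
Rounded to nearest $10: Andrade $1,587,100; Ibarra $296,180; Vance $344,620; Petrov $491,780; Chaudhri $985,420. Sum = $3,705,100.
Sum already equals the total — no adjustment.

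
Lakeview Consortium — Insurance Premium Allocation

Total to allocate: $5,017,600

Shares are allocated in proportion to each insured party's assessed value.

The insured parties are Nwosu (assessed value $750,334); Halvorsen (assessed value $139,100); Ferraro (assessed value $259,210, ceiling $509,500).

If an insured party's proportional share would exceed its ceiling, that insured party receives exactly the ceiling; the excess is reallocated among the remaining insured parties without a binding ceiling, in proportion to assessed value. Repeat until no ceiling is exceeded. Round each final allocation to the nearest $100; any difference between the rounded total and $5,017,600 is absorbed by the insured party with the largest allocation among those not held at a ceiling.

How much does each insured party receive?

Sum of assessed value: 1,148,644.
Proportional shares (ignoring caps): Nwosu 3,277,669.91; Halvorsen 607,627.92; Ferraro 1,132,302.17.
Cap binds for Ferraro ($509,500); remaining pool $4,508,100 reallocated over remaining assessed value 889,434.
Shares after redistribution: Nwosu 3,803,071.06 → $3,803,100; Halvorsen 705,028.94 → $705,000.

Nwosu: $3,803,100 | Halvorsen: $705,000 | Ferraro: $509,500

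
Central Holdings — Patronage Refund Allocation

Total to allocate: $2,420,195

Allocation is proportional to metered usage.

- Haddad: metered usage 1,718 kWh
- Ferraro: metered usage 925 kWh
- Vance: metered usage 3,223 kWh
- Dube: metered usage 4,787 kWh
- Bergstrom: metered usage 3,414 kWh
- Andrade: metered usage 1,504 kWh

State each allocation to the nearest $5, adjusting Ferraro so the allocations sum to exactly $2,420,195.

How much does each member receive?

Combined metered usage = 15,571.
Pro-rata amounts: Haddad 1,718/15,571 × $2,420,195 = 267,028.13; Ferraro 925/15,571 × $2,420,195 = 143,772.42; Vance 3,223/15,571 × $2,420,195 = 500,949.75; Dube 4,787/15,571 × $2,420,195 = 744,041.71; Bergstrom 3,414/15,571 × $2,420,195 = 530,636.81; Andrade 1,504/15,571 × $2,420,195 = 233,766.19.
After rounding ($5): Haddad $267,030; Ferraro $143,770; Vance $500,950; Dube $744,040; Bergstrom $530,635; Andrade $233,765. Sum = $2,420,190.
Difference $2,420,195 − $2,420,190 = +$5 applied to Ferraro: Ferraro becomes $143,775.

Haddad: $267,030 · Ferraro: $143,775 · Vance: $500,950 · Dube: $744,040 · Bergstrom: $530,635 · Andrade: $233,765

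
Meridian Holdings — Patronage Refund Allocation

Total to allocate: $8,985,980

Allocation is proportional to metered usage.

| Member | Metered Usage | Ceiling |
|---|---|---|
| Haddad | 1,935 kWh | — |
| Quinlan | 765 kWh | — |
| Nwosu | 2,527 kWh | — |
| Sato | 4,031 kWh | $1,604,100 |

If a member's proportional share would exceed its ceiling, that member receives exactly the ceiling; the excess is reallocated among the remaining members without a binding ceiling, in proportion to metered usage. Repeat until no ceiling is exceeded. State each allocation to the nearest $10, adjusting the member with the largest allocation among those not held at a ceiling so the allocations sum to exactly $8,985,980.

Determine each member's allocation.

Total metered usage = 9,258.
Proportional shares (ignoring caps): Haddad 1,878,145.53; Quinlan 742,522.65; Nwosu 2,452,751.29; Sato 3,912,560.53.
Cap binds for Sato ($1,604,100); residual $7,381,880 reallocated over remaining metered usage 5,227.
Shares after redistribution: Haddad 2,732,721.98 → $2,732,720; Quinlan 1,080,378.46 → $1,080,380; Nwosu 3,568,779.56 → $3,568,780.

Haddad: $2,732,720; Quinlan: $1,080,380; Nwosu: $3,568,780; Sato: $1,604,100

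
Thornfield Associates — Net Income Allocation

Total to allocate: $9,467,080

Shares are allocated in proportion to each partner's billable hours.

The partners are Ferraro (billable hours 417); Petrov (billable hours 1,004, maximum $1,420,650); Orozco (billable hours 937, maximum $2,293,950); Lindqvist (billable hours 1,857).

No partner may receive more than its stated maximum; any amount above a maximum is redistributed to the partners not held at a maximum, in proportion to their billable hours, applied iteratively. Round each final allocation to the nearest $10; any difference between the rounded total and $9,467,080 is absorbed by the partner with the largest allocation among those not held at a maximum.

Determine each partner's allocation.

Sum of billable hours: 4,215.
Proportional shares (ignoring caps): Ferraro 936,600.80; Petrov 2,255,029.26; Orozco 2,104,544.24; Lindqvist 4,170,905.71.
Held at cap: Petrov ($1,420,650); balance $8,046,430 reallocated over remaining billable hours 3,211.
Held at cap: Orozco ($2,293,950); balance $5,752,480 reallocated over remaining billable hours 2,274.
Remaining shares: Ferraro 1,054,874.30 → $1,054,870; Lindqvist 4,697,605.70 → $4,697,610.

Ferraro: $1,054,870 · Petrov: $1,420,650 · Orozco: $2,293,950 · Lindqvist: $4,697,610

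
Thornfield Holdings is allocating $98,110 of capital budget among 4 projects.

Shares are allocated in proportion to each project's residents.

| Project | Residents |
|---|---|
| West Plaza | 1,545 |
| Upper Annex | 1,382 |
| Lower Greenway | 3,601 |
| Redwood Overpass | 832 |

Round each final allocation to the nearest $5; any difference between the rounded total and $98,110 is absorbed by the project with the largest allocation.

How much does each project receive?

West Plaza: $20,595 · Upper Annex: $18,420 · Lower Greenway: $48,005 · Redwood Overpass: $11,090

Total residents = 7,360.
Pro-rata amounts: West Plaza 1,545/7,360 × $98,110 = 20,595.10; Upper Annex 1,382/7,360 × $98,110 = 18,422.29; Lower Greenway 3,601/7,360 × $98,110 = 48,001.92; Redwood Overpass 832/7,360 × $98,110 = 11,090.70.
At nearest $5: West Plaza $20,595; Upper Annex $18,420; Lower Greenway $48,000; Redwood Overpass $11,090. Sum = $98,105.
Difference $98,110 − $98,105 = +$5 applied to largest allocation (Lower Greenway): Lower Greenway becomes $48,005.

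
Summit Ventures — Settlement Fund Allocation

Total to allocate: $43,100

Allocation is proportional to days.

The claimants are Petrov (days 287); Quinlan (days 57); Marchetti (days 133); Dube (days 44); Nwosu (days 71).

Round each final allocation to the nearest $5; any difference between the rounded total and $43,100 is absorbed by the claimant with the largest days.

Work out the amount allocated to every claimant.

Total days = 592.
Proportional shares: Petrov 287/592 × $43,100 = 20,894.76; Quinlan 57/592 × $43,100 = 4,149.83; Marchetti 133/592 × $43,100 = 9,682.94; Dube 44/592 × $43,100 = 3,203.38; Nwosu 71/592 × $43,100 = 5,169.09.
After rounding ($5): Petrov $20,895; Quinlan $4,150; Marchetti $9,685; Dube $3,205; Nwosu $5,170. Sum = $43,105.
Difference $43,100 − $43,105 = −$5 applied to largest days (Petrov): Petrov becomes $20,890.

Petrov: $20,890; Quinlan: $4,150; Marchetti: $9,685; Dube: $3,205; Nwosu: $5,170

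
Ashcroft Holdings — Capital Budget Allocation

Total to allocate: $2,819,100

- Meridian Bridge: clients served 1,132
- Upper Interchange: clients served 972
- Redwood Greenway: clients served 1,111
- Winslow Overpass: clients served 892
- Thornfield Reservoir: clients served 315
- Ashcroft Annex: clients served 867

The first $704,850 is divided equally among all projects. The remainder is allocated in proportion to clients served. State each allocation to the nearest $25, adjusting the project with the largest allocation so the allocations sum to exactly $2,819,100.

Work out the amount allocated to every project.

Meridian Bridge: $569,975 · Upper Interchange: $506,025 · Redwood Greenway: $561,600 · Winslow Overpass: $474,050 · Thornfield Reservoir: $243,400 · Ashcroft Annex: $464,050

Equal tier: $704,850 ÷ 6 = $117,475 apiece.
Remainder $2,114,250 by clients served (total 5,289): Meridian Bridge 452,511.06 → $452,500; Upper Interchange 388,551.90 → $388,550; Redwood Greenway 444,116.42 → $444,125; Winslow Overpass 356,572.32 → $356,575; Thornfield Reservoir 125,919.60 → $125,925; Ashcroft Annex 346,578.70 → $346,575.
Totals: Meridian Bridge $117,475 + $452,500 = $569,975; Upper Interchange $117,475 + $388,550 = $506,025; Redwood Greenway $117,475 + $444,125 = $561,600; Winslow Overpass $117,475 + $356,575 = $474,050; Thornfield Reservoir $117,475 + $125,925 = $243,400; Ashcroft Annex $117,475 + $346,575 = $464,050.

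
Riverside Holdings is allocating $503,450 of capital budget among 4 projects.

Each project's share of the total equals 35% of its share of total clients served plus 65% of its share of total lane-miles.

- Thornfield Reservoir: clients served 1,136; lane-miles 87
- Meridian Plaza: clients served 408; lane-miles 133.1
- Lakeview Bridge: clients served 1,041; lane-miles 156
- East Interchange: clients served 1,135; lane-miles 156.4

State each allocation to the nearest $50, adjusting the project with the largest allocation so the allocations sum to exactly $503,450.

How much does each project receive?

Thornfield Reservoir: $107,250 | Meridian Plaza: $101,100 | Lakeview Bridge: $145,200 | East Interchange: $149,900

Totals — clients served 3,720, lane-miles 532.5.
Composite weights (35% clients served + 65% lane-miles): Thornfield Reservoir 0.2131; Meridian Plaza 0.2009; Lakeview Bridge 0.2884; East Interchange 0.2977.
Proportional shares: Thornfield Reservoir 107,274.57; Meridian Plaza 101,121.25; Lakeview Bridge 145,177.90; East Interchange 149,876.28.
Rounded to nearest $50: Thornfield Reservoir $107,250; Meridian Plaza $101,100; Lakeview Bridge $145,200; East Interchange $149,900. Sum = $503,450.
Rounded total matches; no reconciliation needed.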